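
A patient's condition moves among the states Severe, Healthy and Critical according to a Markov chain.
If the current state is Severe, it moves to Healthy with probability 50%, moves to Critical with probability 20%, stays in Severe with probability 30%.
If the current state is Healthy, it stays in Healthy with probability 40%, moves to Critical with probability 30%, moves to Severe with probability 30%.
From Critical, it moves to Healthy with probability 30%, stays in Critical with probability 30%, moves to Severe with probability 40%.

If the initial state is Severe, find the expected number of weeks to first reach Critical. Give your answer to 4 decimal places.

Let t(s) be the expected number of weeks to first reach Critical from state s, with t(Critical) = 0. Conditioning on the first week:
t(Severe) = 1 + 0.3·t(Severe) + 0.5·t(Healthy)
t(Healthy) = 1 + 0.3·t(Severe) + 0.4·t(Healthy)
Solving: t(Severe) = 4.0741, t(Healthy) = 3.7037.
Expected weeks from Severe to Critical: 4.0741.

4.0741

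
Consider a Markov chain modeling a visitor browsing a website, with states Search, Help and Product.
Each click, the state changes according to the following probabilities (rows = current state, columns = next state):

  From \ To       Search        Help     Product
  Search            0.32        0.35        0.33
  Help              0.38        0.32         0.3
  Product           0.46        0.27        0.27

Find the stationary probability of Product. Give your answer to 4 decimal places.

0.3024

Let the stationary distribution be π with π = πP and π_1 + π_2 + π_3 = 1.
π_1 = 0.32·π_1 + 0.38·π_2 + 0.46·π_3
π_2 = 0.35·π_1 + 0.32·π_2 + 0.27·π_3
Solving with the normalization constraint gives π = (0.3813, 0.3163, 0.3024).
So the stationary probability of Product is 0.3024.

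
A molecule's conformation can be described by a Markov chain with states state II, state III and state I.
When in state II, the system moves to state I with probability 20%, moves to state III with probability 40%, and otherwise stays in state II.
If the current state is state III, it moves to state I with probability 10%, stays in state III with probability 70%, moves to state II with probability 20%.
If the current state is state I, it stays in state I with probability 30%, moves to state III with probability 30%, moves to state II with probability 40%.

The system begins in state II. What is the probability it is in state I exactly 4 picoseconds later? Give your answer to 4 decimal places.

0.1636

Propagate the distribution vector 4 picoseconds from state II.
After 0 picoseconds: (1.0000, 0.0000, 0.0000)
After 1 picosecond: (0.4000, 0.4000, 0.2000)
After 2 picoseconds: (0.3200, 0.5000, 0.1800)
After 3 picoseconds: (0.3000, 0.5320, 0.1680)
After 4 picoseconds: (0.2936, 0.5428, 0.1636)
P(in state I after 4 picoseconds) = 0.1636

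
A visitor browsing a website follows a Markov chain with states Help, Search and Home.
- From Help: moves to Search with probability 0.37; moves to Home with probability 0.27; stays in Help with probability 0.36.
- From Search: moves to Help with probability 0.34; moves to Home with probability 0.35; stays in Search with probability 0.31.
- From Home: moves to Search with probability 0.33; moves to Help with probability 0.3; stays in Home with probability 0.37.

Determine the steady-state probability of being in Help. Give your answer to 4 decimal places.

0.3335

Let the stationary distribution be π with π = πP and π_1 + π_2 + π_3 = 1.
π_1 = 0.36·π_1 + 0.34·π_2 + 0.3·π_3
π_2 = 0.37·π_1 + 0.31·π_2 + 0.33·π_3
Solving with the normalization constraint gives π = (0.3335, 0.3366, 0.3299).
So the stationary probability of Help is 0.3335.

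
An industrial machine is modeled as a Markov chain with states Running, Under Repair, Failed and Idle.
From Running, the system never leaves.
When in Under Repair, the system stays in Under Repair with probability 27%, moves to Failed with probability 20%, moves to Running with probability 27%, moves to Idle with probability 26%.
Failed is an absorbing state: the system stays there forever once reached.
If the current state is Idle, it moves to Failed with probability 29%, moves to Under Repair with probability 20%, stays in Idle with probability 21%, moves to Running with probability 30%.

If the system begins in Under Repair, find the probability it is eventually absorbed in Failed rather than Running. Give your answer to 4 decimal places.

0.4448

Let h(s) be the probability of absorption at Failed starting from transient state s. Then h(Failed) = 1 and h(Running) = 0. By first-step analysis:
h(Under Repair) = 0.27·0 + 0.27·h(Under Repair) + 0.2·1 + 0.26·h(Idle)
h(Idle) = 0.3·0 + 0.2·h(Under Repair) + 0.29·1 + 0.21·h(Idle)
Solving: h(Under Repair) = 0.4448, h(Idle) = 0.4797.
Starting from Under Repair, the probability is 0.4448.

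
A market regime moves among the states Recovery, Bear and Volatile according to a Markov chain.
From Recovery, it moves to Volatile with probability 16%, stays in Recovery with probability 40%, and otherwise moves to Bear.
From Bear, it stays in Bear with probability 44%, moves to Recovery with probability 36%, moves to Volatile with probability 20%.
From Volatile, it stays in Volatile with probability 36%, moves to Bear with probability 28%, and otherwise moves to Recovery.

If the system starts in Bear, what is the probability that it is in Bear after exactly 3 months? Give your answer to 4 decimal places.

Propagate the distribution vector 3 months from Bear.
After 0 months: (0.0000, 1.0000, 0.0000)
After 1 month: (0.3600, 0.4400, 0.2000)
After 2 months: (0.3744, 0.4080, 0.2176)
After 3 months: (0.3750, 0.4052, 0.2198)
P(in Bear after 3 months) = 0.4052

0.4052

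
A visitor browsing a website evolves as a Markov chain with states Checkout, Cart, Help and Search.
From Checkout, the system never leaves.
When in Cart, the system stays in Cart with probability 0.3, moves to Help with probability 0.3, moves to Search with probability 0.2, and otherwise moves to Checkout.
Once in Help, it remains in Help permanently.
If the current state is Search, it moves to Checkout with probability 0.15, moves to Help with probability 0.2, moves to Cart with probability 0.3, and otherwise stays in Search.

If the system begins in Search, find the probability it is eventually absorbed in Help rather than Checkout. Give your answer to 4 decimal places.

0.5823

Let h(s) be the probability of absorption at Help starting from transient state s. Then h(Help) = 1 and h(Checkout) = 0. By first-step analysis:
h(Cart) = 0.2·0 + 0.3·h(Cart) + 0.3·1 + 0.2·h(Search)
h(Search) = 0.15·0 + 0.3·h(Cart) + 0.2·1 + 0.35·h(Search)
Solving: h(Cart) = 0.5949, h(Search) = 0.5823.
Starting from Search, the probability is 0.5823.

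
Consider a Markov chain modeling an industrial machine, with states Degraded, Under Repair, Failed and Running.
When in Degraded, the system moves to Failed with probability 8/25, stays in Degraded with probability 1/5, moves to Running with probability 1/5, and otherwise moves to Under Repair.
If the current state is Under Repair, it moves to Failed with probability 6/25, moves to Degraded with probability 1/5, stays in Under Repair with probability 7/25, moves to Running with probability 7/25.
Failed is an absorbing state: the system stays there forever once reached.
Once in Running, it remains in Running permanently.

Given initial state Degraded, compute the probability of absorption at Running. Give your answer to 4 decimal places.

0.4277

Let h(s) be the probability of absorption at Running starting from transient state s. Then h(Running) = 1 and h(Failed) = 0. By first-step analysis:
h(Degraded) = 0.2·h(Degraded) + 0.28·h(Under Repair) + 0.32·0 + 0.2·1
h(Under Repair) = 0.2·h(Degraded) + 0.28·h(Under Repair) + 0.24·0 + 0.28·1
Solving: h(Degraded) = 0.4277, h(Under Repair) = 0.5077.
Starting from Degraded, the probability is 0.4277.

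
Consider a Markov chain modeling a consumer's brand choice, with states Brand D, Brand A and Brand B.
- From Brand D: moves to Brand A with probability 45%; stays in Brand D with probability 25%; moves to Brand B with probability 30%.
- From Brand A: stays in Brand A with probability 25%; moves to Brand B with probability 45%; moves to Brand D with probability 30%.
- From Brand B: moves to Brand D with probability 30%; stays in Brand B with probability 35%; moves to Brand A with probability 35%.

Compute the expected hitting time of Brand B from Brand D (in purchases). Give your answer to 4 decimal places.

2.8070

Let t(s) be the expected number of purchases to first reach Brand B from state s, with t(Brand B) = 0. Conditioning on the first purchase:
t(Brand D) = 1 + 0.25·t(Brand D) + 0.45·t(Brand A)
t(Brand A) = 1 + 0.3·t(Brand D) + 0.25·t(Brand A)
Solving: t(Brand D) = 2.8070, t(Brand A) = 2.4561.
Expected purchases from Brand D to Brand B: 2.8070.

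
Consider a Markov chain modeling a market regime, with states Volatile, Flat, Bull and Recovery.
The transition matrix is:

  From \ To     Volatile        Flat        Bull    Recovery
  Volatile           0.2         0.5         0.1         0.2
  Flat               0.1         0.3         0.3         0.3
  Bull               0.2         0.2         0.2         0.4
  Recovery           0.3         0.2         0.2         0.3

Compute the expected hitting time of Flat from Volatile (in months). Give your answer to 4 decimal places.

2.6159

Let t(s) be the expected number of months to first reach Flat from state s, with t(Flat) = 0. Conditioning on the first month:
t(Volatile) = 1 + 0.2·t(Volatile) + 0.1·t(Bull) + 0.2·t(Recovery)
t(Bull) = 1 + 0.2·t(Volatile) + 0.2·t(Bull) + 0.4·t(Recovery)
t(Recovery) = 1 + 0.3·t(Volatile) + 0.2·t(Bull) + 0.3·t(Recovery)
Solving: t(Volatile) = 2.6159, t(Bull) = 3.7086, t(Recovery) = 3.6093.
Expected months from Volatile to Flat: 2.6159.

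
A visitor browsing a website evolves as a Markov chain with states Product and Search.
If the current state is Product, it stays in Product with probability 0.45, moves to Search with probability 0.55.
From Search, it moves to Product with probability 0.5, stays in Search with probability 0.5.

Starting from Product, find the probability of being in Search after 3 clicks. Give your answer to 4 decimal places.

0.5239

Propagate the distribution vector 3 clicks from Product.
After 0 clicks: (1.0000, 0.0000)
After 1 click: (0.4500, 0.5500)
After 2 clicks: (0.4775, 0.5225)
After 3 clicks: (0.4761, 0.5239)
P(in Search after 3 clicks) = 0.5239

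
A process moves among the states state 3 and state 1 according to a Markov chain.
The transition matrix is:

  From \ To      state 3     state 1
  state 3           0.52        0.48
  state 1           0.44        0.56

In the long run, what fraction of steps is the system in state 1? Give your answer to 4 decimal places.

Let the stationary distribution be π with π = πP and π_1 + π_2 = 1.
π_1 = 0.52·π_1 + 0.44·π_2
Solving with the normalization constraint gives π = (0.4783, 0.5217).
So the stationary probability of state 1 is 0.5217.

0.5217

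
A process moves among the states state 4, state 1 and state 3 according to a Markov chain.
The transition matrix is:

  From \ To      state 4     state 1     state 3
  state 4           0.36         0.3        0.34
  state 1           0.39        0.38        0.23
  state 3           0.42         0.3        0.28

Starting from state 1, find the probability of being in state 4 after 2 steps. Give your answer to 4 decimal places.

0.3852

Sum over the intermediate state after 1 step:
P = P(state 1→state 4)·P(state 4→state 4) + P(state 1→state 1)·P(state 1→state 4) + P(state 1→state 3)·P(state 3→state 4)
  = 0.39×0.36 + 0.38×0.39 + 0.23×0.42
  = 0.1404 + 0.1482 + 0.0966 = 0.3852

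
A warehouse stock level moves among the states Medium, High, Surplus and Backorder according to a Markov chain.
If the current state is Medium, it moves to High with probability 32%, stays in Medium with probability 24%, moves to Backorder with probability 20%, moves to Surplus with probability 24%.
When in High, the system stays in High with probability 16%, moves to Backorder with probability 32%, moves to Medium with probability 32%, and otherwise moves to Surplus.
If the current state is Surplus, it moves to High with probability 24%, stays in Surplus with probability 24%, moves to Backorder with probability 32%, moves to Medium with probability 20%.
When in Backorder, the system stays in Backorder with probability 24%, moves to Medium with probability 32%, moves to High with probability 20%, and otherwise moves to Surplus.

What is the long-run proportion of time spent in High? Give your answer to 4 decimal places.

Let the stationary distribution be π with π = πP and π_1 + π_2 + π_3 + π_4 = 1.
π_1 = 0.24·π_1 + 0.32·π_2 + 0.2·π_3 + 0.32·π_4
π_2 = 0.32·π_1 + 0.16·π_2 + 0.24·π_3 + 0.2·π_4
π_3 = 0.24·π_1 + 0.2·π_2 + 0.24·π_3 + 0.24·π_4
Solving with the normalization constraint gives π = (0.2707, 0.2324, 0.2307, 0.2662).
So the stationary probability of High is 0.2324.

0.2324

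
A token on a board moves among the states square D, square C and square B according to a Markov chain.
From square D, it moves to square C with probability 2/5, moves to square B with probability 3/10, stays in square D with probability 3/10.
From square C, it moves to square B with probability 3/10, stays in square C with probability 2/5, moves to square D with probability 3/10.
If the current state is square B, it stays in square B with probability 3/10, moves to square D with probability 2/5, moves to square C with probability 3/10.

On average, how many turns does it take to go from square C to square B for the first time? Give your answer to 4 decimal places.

3.3333

Let t(s) be the expected number of turns to first reach square B from state s, with t(square B) = 0. Conditioning on the first turn:
t(square D) = 1 + 0.3·t(square D) + 0.4·t(square C)
t(square C) = 1 + 0.3·t(square D) + 0.4·t(square C)
Solving: t(square D) = 3.3333, t(square C) = 3.3333.
Expected turns from square C to square B: 3.3333.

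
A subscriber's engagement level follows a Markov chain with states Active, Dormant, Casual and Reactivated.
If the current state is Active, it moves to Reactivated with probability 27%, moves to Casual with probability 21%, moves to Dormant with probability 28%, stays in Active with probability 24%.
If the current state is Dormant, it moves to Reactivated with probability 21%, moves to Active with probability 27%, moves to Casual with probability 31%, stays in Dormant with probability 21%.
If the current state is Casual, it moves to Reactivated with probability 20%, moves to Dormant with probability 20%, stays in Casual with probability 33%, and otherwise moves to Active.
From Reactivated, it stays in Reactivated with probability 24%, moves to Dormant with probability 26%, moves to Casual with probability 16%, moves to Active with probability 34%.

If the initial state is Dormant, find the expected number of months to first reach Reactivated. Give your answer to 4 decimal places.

Let t(s) be the expected number of months to first reach Reactivated from state s, with t(Reactivated) = 0. Conditioning on the first month:
t(Active) = 1 + 0.24·t(Active) + 0.28·t(Dormant) + 0.21·t(Casual)
t(Dormant) = 1 + 0.27·t(Active) + 0.21·t(Dormant) + 0.31·t(Casual)
t(Casual) = 1 + 0.27·t(Active) + 0.2·t(Dormant) + 0.33·t(Casual)
Solving: t(Active) = 4.2218, t(Dormant) = 4.4877, t(Casual) = 4.5335.
Expected months from Dormant to Reactivated: 4.4877.

4.4877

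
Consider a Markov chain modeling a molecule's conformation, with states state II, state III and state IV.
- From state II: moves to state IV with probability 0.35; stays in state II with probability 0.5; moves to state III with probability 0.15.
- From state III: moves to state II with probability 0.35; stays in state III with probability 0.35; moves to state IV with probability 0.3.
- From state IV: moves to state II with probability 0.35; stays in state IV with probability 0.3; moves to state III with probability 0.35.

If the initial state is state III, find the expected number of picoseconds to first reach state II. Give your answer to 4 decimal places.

2.8571

Let t(s) be the expected number of picoseconds to first reach state II from state s, with t(state II) = 0. Conditioning on the first picosecond:
t(state III) = 1 + 0.35·t(state III) + 0.3·t(state IV)
t(state IV) = 1 + 0.35·t(state III) + 0.3·t(state IV)
Solving: t(state III) = 2.8571, t(state IV) = 2.8571.
Expected picoseconds from state III to state II: 2.8571.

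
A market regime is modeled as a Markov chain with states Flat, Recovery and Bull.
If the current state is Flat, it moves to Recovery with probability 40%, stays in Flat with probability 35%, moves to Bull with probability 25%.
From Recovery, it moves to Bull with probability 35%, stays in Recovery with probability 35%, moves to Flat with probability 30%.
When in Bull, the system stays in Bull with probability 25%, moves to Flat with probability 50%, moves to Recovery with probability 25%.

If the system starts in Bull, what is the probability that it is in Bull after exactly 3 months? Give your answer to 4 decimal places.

0.2850

Propagate the distribution vector 3 months from Bull.
After 0 months: (0.0000, 0.0000, 1.0000)
After 1 month: (0.5000, 0.2500, 0.2500)
After 2 months: (0.3750, 0.3500, 0.2750)
After 3 months: (0.3738, 0.3413, 0.2850)
P(in Bull after 3 months) = 0.2850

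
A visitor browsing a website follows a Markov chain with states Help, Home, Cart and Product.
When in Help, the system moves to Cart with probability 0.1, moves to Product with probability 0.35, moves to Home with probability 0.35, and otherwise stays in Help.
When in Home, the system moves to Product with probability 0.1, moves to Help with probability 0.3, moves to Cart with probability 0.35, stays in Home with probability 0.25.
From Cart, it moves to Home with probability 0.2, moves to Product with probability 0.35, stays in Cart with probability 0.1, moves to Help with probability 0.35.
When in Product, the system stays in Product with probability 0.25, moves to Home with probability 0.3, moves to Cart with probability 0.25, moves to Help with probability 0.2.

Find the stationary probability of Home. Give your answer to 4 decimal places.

0.2783

Let the stationary distribution be π with π = πP and π_1 + π_2 + π_3 + π_4 = 1.
π_1 = 0.2·π_1 + 0.3·π_2 + 0.35·π_3 + 0.2·π_4
π_2 = 0.35·π_1 + 0.25·π_2 + 0.2·π_3 + 0.3·π_4
π_3 = 0.1·π_1 + 0.35·π_2 + 0.1·π_3 + 0.25·π_4
Solving with the normalization constraint gives π = (0.2590, 0.2783, 0.2078, 0.2549).
So the stationary probability of Home is 0.2783.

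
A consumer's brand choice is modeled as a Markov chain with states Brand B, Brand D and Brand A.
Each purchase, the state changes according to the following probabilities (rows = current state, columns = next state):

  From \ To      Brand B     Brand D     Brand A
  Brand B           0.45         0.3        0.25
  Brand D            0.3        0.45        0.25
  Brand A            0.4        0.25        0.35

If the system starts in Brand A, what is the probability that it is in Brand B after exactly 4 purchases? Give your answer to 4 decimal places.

Propagate the distribution vector 4 purchases from Brand A.
After 0 purchases: (0.0000, 0.0000, 1.0000)
After 1 purchase: (0.4000, 0.2500, 0.3500)
After 2 purchases: (0.3950, 0.3200, 0.2850)
After 3 purchases: (0.3878, 0.3338, 0.2785)
After 4 purchases: (0.3860, 0.3361, 0.2779)
P(in Brand B after 4 purchases) = 0.3860

0.3860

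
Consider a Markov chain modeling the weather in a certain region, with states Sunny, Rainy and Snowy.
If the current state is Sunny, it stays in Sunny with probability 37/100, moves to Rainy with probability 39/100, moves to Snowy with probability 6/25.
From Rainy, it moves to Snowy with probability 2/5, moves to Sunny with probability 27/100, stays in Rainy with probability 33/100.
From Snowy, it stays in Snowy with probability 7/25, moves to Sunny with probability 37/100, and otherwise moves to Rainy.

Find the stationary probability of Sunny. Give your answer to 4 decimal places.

0.3344

Let the stationary distribution be π with π = πP and π_1 + π_2 + π_3 = 1.
π_1 = 0.37·π_1 + 0.27·π_2 + 0.37·π_3
π_2 = 0.39·π_1 + 0.33·π_2 + 0.35·π_3
Solving with the normalization constraint gives π = (0.3344, 0.3563, 0.3094).
So the stationary probability of Sunny is 0.3344.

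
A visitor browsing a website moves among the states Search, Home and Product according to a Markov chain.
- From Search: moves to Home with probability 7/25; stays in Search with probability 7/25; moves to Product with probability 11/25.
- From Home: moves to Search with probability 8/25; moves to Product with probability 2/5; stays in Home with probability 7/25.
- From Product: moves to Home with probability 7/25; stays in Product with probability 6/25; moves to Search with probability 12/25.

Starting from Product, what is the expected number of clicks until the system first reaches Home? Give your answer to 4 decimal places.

Let t(s) be the expected number of clicks to first reach Home from state s, with t(Home) = 0. Conditioning on the first click:
t(Search) = 1 + 0.28·t(Search) + 0.44·t(Product)
t(Product) = 1 + 0.48·t(Search) + 0.24·t(Product)
Solving: t(Search) = 3.5714, t(Product) = 3.5714.
Expected clicks from Product to Home: 3.5714.

3.5714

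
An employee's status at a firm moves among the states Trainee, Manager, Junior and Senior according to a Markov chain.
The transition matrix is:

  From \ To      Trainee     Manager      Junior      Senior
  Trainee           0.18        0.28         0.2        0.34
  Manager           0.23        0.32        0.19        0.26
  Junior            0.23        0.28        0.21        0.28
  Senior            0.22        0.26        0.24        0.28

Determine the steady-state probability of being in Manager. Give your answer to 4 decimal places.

Let the stationary distribution be π with π = πP and π_1 + π_2 + π_3 + π_4 = 1.
π_1 = 0.18·π_1 + 0.23·π_2 + 0.23·π_3 + 0.22·π_4
π_2 = 0.28·π_1 + 0.32·π_2 + 0.28·π_3 + 0.26·π_4
π_3 = 0.2·π_1 + 0.19·π_2 + 0.21·π_3 + 0.24·π_4
Solving with the normalization constraint gives π = (0.2163, 0.2857, 0.2107, 0.2873).
So the stationary probability of Manager is 0.2857.

0.2857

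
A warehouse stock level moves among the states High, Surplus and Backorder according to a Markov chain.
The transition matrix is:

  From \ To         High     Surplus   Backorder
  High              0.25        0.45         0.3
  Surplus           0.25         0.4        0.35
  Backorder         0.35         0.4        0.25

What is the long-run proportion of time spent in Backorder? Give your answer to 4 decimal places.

0.3054

Let the stationary distribution be π with π = πP and π_1 + π_2 + π_3 = 1.
π_1 = 0.25·π_1 + 0.25·π_2 + 0.35·π_3
π_2 = 0.45·π_1 + 0.4·π_2 + 0.4·π_3
Solving with the normalization constraint gives π = (0.2805, 0.4140, 0.3054).
So the stationary probability of Backorder is 0.3054.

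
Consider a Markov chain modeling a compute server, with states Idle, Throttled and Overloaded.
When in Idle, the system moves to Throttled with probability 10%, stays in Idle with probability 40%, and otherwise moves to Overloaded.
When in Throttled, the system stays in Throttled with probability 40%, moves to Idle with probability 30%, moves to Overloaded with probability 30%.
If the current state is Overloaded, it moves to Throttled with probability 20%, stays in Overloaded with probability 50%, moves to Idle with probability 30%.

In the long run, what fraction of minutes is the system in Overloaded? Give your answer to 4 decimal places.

Let the stationary distribution be π with π = πP and π_1 + π_2 + π_3 = 1.
π_1 = 0.4·π_1 + 0.3·π_2 + 0.3·π_3
π_2 = 0.1·π_1 + 0.4·π_2 + 0.2·π_3
Solving with the normalization constraint gives π = (0.3333, 0.2083, 0.4583).
So the stationary probability of Overloaded is 0.4583.

0.4583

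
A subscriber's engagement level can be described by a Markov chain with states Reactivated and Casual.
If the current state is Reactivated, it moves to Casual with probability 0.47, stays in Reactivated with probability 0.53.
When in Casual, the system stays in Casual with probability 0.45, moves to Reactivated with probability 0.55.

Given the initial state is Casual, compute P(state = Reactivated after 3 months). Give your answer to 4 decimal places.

Propagate the distribution vector 3 months from Casual.
After 0 months: (0.0000, 1.0000)
After 1 month: (0.5500, 0.4500)
After 2 months: (0.5390, 0.4610)
After 3 months: (0.5392, 0.4608)
P(in Reactivated after 3 months) = 0.5392

0.5392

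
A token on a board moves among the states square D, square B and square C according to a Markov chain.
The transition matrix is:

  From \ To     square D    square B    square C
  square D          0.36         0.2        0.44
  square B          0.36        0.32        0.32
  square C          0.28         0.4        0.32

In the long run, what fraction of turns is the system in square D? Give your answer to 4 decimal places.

0.3312

Let the stationary distribution be π with π = πP and π_1 + π_2 + π_3 = 1.
π_1 = 0.36·π_1 + 0.36·π_2 + 0.28·π_3
π_2 = 0.2·π_1 + 0.32·π_2 + 0.4·π_3
Solving with the normalization constraint gives π = (0.3312, 0.3090, 0.3597).
So the stationary probability of square D is 0.3312.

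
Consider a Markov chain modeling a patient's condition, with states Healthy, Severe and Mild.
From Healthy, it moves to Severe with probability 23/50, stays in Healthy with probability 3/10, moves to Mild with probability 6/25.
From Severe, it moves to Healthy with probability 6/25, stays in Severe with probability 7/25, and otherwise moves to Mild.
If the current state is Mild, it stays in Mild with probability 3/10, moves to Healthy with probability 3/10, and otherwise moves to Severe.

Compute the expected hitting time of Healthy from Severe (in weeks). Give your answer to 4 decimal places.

Let t(s) be the expected number of weeks to first reach Healthy from state s, with t(Healthy) = 0. Conditioning on the first week:
t(Severe) = 1 + 0.28·t(Severe) + 0.48·t(Mild)
t(Mild) = 1 + 0.4·t(Severe) + 0.3·t(Mild)
Solving: t(Severe) = 3.7821, t(Mild) = 3.5897.
Expected weeks from Severe to Healthy: 3.7821.

3.7821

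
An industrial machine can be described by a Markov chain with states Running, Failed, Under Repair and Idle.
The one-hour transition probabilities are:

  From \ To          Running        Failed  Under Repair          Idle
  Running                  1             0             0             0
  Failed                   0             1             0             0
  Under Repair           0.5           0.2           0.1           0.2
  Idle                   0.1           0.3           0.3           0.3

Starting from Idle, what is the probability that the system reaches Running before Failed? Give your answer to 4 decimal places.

Let h(s) be the probability of absorption at Running starting from transient state s. Then h(Running) = 1 and h(Failed) = 0. By first-step analysis:
h(Under Repair) = 0.5·1 + 0.2·0 + 0.1·h(Under Repair) + 0.2·h(Idle)
h(Idle) = 0.1·1 + 0.3·0 + 0.3·h(Under Repair) + 0.3·h(Idle)
Solving: h(Under Repair) = 0.6491, h(Idle) = 0.4211.
Starting from Idle, the probability is 0.4211.

0.4211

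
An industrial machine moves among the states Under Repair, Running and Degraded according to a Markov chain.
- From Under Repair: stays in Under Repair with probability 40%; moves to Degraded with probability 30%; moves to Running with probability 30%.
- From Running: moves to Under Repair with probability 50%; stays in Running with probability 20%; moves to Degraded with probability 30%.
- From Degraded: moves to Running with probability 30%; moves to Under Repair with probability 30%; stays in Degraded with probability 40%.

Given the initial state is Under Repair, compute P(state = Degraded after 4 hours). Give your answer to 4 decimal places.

Propagate the distribution vector 4 hours from Under Repair.
After 0 hours: (1.0000, 0.0000, 0.0000)
After 1 hour: (0.4000, 0.3000, 0.3000)
After 2 hours: (0.4000, 0.2700, 0.3300)
After 3 hours: (0.3940, 0.2730, 0.3330)
After 4 hours: (0.3940, 0.2727, 0.3333)
P(in Degraded after 4 hours) = 0.3333

0.3333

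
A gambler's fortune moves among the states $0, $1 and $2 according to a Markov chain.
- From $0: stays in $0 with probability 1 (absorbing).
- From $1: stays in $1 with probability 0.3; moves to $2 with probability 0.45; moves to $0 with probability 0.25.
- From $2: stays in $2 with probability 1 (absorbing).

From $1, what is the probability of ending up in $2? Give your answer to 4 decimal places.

0.6429

Let h(s) be the probability of absorption at $2 starting from transient state s. Then h($2) = 1 and h($0) = 0. By first-step analysis:
h($1) = 0.25·0 + 0.3·h($1) + 0.45·1
Solving: h($1) = 0.6429.
Starting from $1, the probability is 0.6429.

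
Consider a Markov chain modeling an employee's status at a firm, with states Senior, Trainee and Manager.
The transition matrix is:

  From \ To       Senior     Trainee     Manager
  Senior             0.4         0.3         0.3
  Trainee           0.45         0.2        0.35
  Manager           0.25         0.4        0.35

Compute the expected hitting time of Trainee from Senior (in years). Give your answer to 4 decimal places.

3.0159

Let t(s) be the expected number of years to first reach Trainee from state s, with t(Trainee) = 0. Conditioning on the first year:
t(Senior) = 1 + 0.4·t(Senior) + 0.3·t(Manager)
t(Manager) = 1 + 0.25·t(Senior) + 0.35·t(Manager)
Solving: t(Senior) = 3.0159, t(Manager) = 2.6984.
Expected years from Senior to Trainee: 3.0159.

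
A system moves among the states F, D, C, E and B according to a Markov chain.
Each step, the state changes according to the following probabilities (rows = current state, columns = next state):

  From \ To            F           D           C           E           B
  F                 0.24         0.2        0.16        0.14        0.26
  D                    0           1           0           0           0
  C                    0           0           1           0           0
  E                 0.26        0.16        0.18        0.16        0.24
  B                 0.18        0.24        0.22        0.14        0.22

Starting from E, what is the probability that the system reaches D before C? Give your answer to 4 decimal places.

Let h(s) be the probability of absorption at D starting from transient state s. Then h(D) = 1 and h(C) = 0. By first-step analysis:
h(F) = 0.24·h(F) + 0.2·1 + 0.16·0 + 0.14·h(E) + 0.26·h(B)
h(E) = 0.26·h(F) + 0.16·1 + 0.18·0 + 0.16·h(E) + 0.24·h(B)
h(B) = 0.18·h(F) + 0.24·1 + 0.22·0 + 0.14·h(E) + 0.22·h(B)
Solving: h(F) = 0.5347, h(E) = 0.5050, h(B) = 0.5217.
Starting from E, the probability is 0.5050.

0.5050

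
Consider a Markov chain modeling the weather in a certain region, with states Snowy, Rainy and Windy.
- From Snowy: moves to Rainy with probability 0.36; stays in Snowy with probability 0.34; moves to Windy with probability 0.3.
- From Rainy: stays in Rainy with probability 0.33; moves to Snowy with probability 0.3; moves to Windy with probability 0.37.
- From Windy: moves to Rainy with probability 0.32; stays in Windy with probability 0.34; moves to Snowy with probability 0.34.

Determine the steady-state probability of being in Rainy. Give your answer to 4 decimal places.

0.3364

Let the stationary distribution be π with π = πP and π_1 + π_2 + π_3 = 1.
π_1 = 0.34·π_1 + 0.3·π_2 + 0.34·π_3
π_2 = 0.36·π_1 + 0.33·π_2 + 0.32·π_3
Solving with the normalization constraint gives π = (0.3265, 0.3364, 0.3370).
So the stationary probability of Rainy is 0.3364.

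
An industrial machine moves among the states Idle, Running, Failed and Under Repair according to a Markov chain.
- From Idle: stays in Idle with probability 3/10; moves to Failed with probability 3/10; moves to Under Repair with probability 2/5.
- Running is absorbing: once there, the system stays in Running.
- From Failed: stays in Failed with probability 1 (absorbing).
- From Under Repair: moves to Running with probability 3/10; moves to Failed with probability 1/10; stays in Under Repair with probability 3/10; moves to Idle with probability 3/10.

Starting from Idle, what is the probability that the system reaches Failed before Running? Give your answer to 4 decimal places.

Let h(s) be the probability of absorption at Failed starting from transient state s. Then h(Failed) = 1 and h(Running) = 0. By first-step analysis:
h(Idle) = 0.3·h(Idle) + 0.3·1 + 0.4·h(Under Repair)
h(Under Repair) = 0.3·h(Idle) + 0.3·0 + 0.1·1 + 0.3·h(Under Repair)
Solving: h(Idle) = 0.6757, h(Under Repair) = 0.4324.
Starting from Idle, the probability is 0.6757.

0.6757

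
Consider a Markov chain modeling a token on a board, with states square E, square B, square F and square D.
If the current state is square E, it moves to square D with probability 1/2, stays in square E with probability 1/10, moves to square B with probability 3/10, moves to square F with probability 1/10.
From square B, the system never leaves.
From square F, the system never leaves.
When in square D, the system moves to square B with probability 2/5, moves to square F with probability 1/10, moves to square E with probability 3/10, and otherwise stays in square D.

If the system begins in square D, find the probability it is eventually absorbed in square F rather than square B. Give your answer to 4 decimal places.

0.2105

Let h(s) be the probability of absorption at square F starting from transient state s. Then h(square F) = 1 and h(square B) = 0. By first-step analysis:
h(square E) = 0.1·h(square E) + 0.3·0 + 0.1·1 + 0.5·h(square D)
h(square D) = 0.3·h(square E) + 0.4·0 + 0.1·1 + 0.2·h(square D)
Solving: h(square E) = 0.2281, h(square D) = 0.2105.
Starting from square D, the probability is 0.2105.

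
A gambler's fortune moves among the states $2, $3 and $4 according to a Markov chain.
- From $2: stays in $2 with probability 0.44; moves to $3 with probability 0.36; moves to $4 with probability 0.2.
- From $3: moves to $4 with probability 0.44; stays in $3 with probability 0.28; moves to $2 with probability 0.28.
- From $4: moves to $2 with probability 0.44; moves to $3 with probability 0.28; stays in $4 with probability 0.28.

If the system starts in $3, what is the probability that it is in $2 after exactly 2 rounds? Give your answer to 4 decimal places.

Sum over the intermediate state after 1 round:
P = P($3→$2)·P($2→$2) + P($3→$3)·P($3→$2) + P($3→$4)·P($4→$2)
  = 0.28×0.44 + 0.28×0.28 + 0.44×0.44
  = 0.1232 + 0.0784 + 0.1936 = 0.3952

0.3952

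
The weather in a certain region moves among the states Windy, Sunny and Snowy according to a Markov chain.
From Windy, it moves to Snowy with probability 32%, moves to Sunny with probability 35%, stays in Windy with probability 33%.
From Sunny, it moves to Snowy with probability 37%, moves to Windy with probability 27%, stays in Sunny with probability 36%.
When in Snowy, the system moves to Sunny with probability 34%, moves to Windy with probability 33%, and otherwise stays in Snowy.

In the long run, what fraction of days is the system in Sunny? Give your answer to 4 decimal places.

Let the stationary distribution be π with π = πP and π_1 + π_2 + π_3 = 1.
π_1 = 0.33·π_1 + 0.27·π_2 + 0.33·π_3
π_2 = 0.35·π_1 + 0.36·π_2 + 0.34·π_3
Solving with the normalization constraint gives π = (0.3090, 0.3501, 0.3409).
So the stationary probability of Sunny is 0.3501.

0.3501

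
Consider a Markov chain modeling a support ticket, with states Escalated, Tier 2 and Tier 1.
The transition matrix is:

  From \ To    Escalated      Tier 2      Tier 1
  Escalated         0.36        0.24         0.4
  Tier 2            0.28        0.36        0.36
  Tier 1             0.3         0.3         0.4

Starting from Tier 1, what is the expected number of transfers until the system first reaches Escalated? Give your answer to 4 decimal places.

Let t(s) be the expected number of transfers to first reach Escalated from state s, with t(Escalated) = 0. Conditioning on the first transfer:
t(Tier 2) = 1 + 0.36·t(Tier 2) + 0.36·t(Tier 1)
t(Tier 1) = 1 + 0.3·t(Tier 2) + 0.4·t(Tier 1)
Solving: t(Tier 2) = 3.4783, t(Tier 1) = 3.4058.
Expected transfers from Tier 1 to Escalated: 3.4058.

3.4058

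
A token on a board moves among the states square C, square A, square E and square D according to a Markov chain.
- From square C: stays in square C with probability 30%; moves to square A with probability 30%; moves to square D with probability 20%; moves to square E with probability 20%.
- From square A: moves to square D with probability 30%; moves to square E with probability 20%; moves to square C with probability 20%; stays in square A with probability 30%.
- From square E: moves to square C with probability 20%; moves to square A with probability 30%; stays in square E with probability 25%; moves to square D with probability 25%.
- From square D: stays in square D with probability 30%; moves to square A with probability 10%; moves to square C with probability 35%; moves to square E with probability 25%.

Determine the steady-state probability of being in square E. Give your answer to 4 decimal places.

0.2243

Let the stationary distribution be π with π = πP and π_1 + π_2 + π_3 + π_4 = 1.
π_1 = 0.3·π_1 + 0.2·π_2 + 0.2·π_3 + 0.35·π_4
π_2 = 0.3·π_1 + 0.3·π_2 + 0.3·π_3 + 0.1·π_4
π_3 = 0.2·π_1 + 0.2·π_2 + 0.25·π_3 + 0.25·π_4
Solving with the normalization constraint gives π = (0.2659, 0.2476, 0.2243, 0.2622).
So the stationary probability of square E is 0.2243.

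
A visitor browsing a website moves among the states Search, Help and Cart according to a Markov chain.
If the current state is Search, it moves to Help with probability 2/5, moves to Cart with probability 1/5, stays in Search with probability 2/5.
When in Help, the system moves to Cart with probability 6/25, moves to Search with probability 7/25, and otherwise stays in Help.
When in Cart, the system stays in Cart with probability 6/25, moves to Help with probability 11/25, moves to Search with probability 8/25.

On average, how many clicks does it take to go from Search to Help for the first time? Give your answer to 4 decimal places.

Let t(s) be the expected number of clicks to first reach Help from state s, with t(Help) = 0. Conditioning on the first click:
t(Search) = 1 + 0.4·t(Search) + 0.2·t(Cart)
t(Cart) = 1 + 0.32·t(Search) + 0.24·t(Cart)
Solving: t(Search) = 2.4490, t(Cart) = 2.3469.
Expected clicks from Search to Help: 2.4490.

2.4490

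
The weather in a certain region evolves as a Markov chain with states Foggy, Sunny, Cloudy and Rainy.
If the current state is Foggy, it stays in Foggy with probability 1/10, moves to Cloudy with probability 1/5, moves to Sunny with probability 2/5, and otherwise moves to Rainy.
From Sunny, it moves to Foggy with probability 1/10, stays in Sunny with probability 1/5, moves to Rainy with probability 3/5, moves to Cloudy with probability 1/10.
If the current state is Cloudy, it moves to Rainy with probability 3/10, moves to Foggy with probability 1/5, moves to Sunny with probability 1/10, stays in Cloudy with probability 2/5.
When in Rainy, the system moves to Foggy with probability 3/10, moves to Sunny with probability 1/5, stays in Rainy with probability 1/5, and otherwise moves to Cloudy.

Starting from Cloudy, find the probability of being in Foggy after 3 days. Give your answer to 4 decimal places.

0.1900

Propagate the distribution vector 3 days from Cloudy.
After 0 days: (0.0000, 0.0000, 1.0000, 0.0000)
After 1 day: (0.2000, 0.1000, 0.4000, 0.3000)
After 2 days: (0.2000, 0.2000, 0.3000, 0.3000)
After 3 days: (0.1900, 0.2100, 0.2700, 0.3300)
P(in Foggy after 3 days) = 0.1900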